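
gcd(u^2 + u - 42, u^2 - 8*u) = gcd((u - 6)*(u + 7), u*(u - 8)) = 1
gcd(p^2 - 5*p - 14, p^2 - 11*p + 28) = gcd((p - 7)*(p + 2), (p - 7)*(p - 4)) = p - 7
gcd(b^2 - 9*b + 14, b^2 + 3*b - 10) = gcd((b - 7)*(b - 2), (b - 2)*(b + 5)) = b - 2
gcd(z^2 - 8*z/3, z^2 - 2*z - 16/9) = z - 8/3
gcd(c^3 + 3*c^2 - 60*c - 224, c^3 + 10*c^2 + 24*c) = c + 4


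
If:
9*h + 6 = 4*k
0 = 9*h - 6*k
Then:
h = -2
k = -3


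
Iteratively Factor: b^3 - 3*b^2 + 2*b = (b - 2)*(b^2 - b) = b*(b - 2)*(b - 1)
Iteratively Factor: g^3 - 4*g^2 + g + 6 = (g + 1)*(g^2 - 5*g + 6) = (g - 3)*(g + 1)*(g - 2)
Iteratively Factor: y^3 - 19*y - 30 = (y - 5)*(y^2 + 5*y + 6) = (y - 5)*(y + 3)*(y + 2)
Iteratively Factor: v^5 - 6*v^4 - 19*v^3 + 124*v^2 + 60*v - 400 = (v + 2)*(v^4 - 8*v^3 - 3*v^2 + 130*v - 200) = (v + 2)*(v + 4)*(v^3 - 12*v^2 + 45*v - 50) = (v - 5)*(v + 2)*(v + 4)*(v^2 - 7*v + 10) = (v - 5)*(v - 2)*(v + 2)*(v + 4)*(v - 5)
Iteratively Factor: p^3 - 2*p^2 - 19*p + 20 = (p - 1)*(p^2 - p - 20) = (p - 1)*(p + 4)*(p - 5)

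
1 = 1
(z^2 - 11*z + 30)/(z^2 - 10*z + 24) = (z - 5)/(z - 4)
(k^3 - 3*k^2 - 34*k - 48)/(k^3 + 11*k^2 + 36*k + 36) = (k - 8)/(k + 6)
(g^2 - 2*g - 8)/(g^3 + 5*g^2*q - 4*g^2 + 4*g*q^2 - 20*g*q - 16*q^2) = (g + 2)/(g^2 + 5*g*q + 4*q^2)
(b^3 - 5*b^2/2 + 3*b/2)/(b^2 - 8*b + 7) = b*(2*b - 3)/(2*(b - 7))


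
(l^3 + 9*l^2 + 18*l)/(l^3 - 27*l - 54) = l*(l + 6)/(l^2 - 3*l - 18)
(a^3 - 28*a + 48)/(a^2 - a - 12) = (a^2 + 4*a - 12)/(a + 3)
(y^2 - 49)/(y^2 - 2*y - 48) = (49 - y^2)/(-y^2 + 2*y + 48)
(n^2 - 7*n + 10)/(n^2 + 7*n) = (n^2 - 7*n + 10)/(n*(n + 7))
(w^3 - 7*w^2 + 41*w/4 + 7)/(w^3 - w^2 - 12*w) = (w^2 - 3*w - 7/4)/(w*(w + 3))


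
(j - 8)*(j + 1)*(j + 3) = j^3 - 4*j^2 - 29*j - 24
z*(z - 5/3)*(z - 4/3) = z^3 - 3*z^2 + 20*z/9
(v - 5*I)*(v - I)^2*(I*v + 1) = I*v^4 + 8*v^3 - 18*I*v^2 - 16*v + 5*I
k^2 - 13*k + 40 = (k - 8)*(k - 5)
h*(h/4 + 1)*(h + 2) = h^3/4 + 3*h^2/2 + 2*h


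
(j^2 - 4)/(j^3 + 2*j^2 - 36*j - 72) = (j - 2)/(j^2 - 36)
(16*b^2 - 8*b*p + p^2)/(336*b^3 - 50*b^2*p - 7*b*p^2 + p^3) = (16*b^2 - 8*b*p + p^2)/(336*b^3 - 50*b^2*p - 7*b*p^2 + p^3)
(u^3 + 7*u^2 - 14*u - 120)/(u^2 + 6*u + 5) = (u^2 + 2*u - 24)/(u + 1)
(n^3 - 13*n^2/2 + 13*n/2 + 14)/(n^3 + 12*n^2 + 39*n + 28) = (n^2 - 15*n/2 + 14)/(n^2 + 11*n + 28)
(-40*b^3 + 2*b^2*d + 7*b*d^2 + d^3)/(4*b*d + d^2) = -10*b^2/d + 3*b + d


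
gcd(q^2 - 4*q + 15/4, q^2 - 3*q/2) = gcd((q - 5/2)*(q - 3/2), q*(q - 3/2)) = q - 3/2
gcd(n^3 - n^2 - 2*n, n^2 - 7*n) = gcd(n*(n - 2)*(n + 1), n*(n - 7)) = n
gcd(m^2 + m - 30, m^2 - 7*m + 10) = m - 5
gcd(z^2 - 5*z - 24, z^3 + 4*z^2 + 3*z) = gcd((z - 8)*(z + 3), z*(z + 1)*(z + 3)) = z + 3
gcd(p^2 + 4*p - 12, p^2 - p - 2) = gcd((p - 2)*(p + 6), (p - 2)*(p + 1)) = p - 2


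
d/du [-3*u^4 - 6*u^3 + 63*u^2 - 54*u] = -12*u^3 - 18*u^2 + 126*u - 54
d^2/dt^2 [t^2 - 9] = 2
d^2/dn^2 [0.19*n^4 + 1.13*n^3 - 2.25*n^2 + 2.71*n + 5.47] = 2.28*n^2 + 6.78*n - 4.5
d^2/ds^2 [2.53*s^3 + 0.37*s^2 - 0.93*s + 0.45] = 15.18*s + 0.74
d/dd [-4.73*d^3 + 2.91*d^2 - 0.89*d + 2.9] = -14.19*d^2 + 5.82*d - 0.89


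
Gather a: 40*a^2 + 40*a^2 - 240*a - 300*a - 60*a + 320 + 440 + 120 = 80*a^2 - 600*a + 880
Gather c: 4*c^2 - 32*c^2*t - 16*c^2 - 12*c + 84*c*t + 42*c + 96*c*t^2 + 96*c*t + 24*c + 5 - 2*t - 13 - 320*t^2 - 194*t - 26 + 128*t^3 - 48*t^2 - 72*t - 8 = c^2*(-32*t - 12) + c*(96*t^2 + 180*t + 54) + 128*t^3 - 368*t^2 - 268*t - 42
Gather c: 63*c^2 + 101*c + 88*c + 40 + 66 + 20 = 63*c^2 + 189*c + 126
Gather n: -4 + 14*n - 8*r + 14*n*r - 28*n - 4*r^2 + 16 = n*(14*r - 14) - 4*r^2 - 8*r + 12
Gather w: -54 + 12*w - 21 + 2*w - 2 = 14*w - 77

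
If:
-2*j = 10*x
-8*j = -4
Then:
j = 1/2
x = -1/10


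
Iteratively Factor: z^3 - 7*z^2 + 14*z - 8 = (z - 1)*(z^2 - 6*z + 8) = (z - 2)*(z - 1)*(z - 4)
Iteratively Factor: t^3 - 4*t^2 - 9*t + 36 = (t - 3)*(t^2 - t - 12) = (t - 3)*(t + 3)*(t - 4)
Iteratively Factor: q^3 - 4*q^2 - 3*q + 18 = (q - 3)*(q^2 - q - 6) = (q - 3)*(q + 2)*(q - 3)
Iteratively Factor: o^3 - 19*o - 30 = (o + 2)*(o^2 - 2*o - 15) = (o + 2)*(o + 3)*(o - 5)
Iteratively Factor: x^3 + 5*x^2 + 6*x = (x)*(x^2 + 5*x + 6) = x*(x + 2)*(x + 3)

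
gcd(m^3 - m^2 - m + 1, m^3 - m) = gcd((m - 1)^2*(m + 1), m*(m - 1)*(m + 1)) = m^2 - 1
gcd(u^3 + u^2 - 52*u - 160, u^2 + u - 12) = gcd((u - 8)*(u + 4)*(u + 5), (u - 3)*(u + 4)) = u + 4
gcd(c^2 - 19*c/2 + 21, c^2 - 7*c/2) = c - 7/2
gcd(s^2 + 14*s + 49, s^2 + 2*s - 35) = s + 7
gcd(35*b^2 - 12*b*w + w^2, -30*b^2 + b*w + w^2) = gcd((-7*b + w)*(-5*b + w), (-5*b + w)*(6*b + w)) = -5*b + w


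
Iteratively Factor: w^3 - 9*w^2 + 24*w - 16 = (w - 4)*(w^2 - 5*w + 4) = (w - 4)^2*(w - 1)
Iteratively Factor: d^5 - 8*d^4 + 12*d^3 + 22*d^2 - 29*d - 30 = (d - 2)*(d^4 - 6*d^3 + 22*d + 15) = (d - 3)*(d - 2)*(d^3 - 3*d^2 - 9*d - 5) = (d - 5)*(d - 3)*(d - 2)*(d^2 + 2*d + 1) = (d - 5)*(d - 3)*(d - 2)*(d + 1)*(d + 1)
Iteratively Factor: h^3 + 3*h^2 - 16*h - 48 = (h + 4)*(h^2 - h - 12) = (h + 3)*(h + 4)*(h - 4)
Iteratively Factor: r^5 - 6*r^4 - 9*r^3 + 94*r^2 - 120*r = (r - 3)*(r^4 - 3*r^3 - 18*r^2 + 40*r) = (r - 3)*(r - 2)*(r^3 - r^2 - 20*r) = r*(r - 3)*(r - 2)*(r^2 - r - 20) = r*(r - 3)*(r - 2)*(r + 4)*(r - 5)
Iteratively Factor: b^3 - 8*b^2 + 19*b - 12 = (b - 3)*(b^2 - 5*b + 4) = (b - 3)*(b - 1)*(b - 4)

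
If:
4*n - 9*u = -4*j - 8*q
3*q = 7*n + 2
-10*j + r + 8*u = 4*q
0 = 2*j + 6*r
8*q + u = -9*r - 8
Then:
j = -540/587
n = -451/587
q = -661/587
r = 180/587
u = -1028/587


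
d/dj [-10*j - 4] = -10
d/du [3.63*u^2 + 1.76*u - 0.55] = 7.26*u + 1.76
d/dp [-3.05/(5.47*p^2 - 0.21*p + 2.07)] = (33.367*p - 0.6405)/(5.47*p^2 - 0.21*p + 2.07)^2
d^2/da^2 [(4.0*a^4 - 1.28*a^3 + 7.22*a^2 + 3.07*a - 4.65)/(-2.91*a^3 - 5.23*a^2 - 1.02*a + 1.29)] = (2.27373675443232e-13*a^7 - 356.318372*a^6 - 396.902178000001*a^5 + 515.374001999999*a^4 + 784.32745*a^3 + 325.415826*a^2 + 142.075224*a + 40.311414)/(24.642171*a^9 + 132.864489*a^8 + 264.703203*a^7 + 203.426236*a^6 - 25.014816*a^5 - 112.505715*a^4 - 25.701003*a^3 + 22.083381*a^2 + 5.092146*a - 2.146689)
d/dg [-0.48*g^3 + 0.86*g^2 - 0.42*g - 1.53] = -1.44*g^2 + 1.72*g - 0.42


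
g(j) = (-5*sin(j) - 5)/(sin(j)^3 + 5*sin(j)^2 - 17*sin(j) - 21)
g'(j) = (-5*sin(j) - 5)*(-3*sin(j)^2*cos(j) - 10*sin(j)*cos(j) + 17*cos(j))/(sin(j)^3 + 5*sin(j)^2 - 17*sin(j) - 21)^2 - 5*cos(j)/(sin(j)^3 + 5*sin(j)^2 - 17*sin(j) - 21) = 10*(sin(j) + 2)*cos(j)/((sin(j) - 3)^2*(sin(j) + 7)^2)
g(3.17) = 0.24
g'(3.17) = -0.04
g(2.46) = 0.28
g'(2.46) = -0.06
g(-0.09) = 0.23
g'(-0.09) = 0.04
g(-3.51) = 0.26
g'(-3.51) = -0.06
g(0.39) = 0.26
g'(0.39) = 0.06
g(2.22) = 0.29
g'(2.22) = -0.06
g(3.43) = 0.23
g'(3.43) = -0.03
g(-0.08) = 0.23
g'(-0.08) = 0.04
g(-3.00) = 0.23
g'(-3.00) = -0.04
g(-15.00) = 0.22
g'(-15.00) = -0.02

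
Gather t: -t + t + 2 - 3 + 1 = 0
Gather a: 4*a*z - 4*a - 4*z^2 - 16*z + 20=a*(4*z - 4) - 4*z^2 - 16*z + 20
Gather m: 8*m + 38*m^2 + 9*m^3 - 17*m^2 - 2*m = 9*m^3 + 21*m^2 + 6*m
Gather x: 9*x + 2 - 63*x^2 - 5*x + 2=-63*x^2 + 4*x + 4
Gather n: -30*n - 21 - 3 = -30*n - 24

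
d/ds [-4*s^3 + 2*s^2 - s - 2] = -12*s^2 + 4*s - 1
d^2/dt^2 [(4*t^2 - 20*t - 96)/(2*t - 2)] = -112/(t^3 - 3*t^2 + 3*t - 1)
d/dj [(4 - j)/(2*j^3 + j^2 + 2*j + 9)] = (-2*j^3 - j^2 - 2*j + 2*(j - 4)*(3*j^2 + j + 1) - 9)/(2*j^3 + j^2 + 2*j + 9)^2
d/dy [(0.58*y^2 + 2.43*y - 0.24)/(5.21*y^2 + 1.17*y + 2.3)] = (-11.9817*y^2 + 5.1688*y + 5.8698)/(27.1441*y^4 + 12.1914*y^3 + 25.3349*y^2 + 5.382*y + 5.29)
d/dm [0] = 0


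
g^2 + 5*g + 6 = (g + 2)*(g + 3)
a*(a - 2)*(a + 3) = a^3 + a^2 - 6*a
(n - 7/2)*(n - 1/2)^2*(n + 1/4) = n^4 - 17*n^3/4 + 21*n^2/8 + n/16 - 7/32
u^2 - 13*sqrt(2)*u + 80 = (u - 8*sqrt(2))*(u - 5*sqrt(2))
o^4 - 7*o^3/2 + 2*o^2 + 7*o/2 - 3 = (o - 2)*(o - 3/2)*(o - 1)*(o + 1)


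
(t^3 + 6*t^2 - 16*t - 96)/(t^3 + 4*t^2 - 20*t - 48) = (t + 4)/(t + 2)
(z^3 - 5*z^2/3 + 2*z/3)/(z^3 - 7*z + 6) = z*(3*z - 2)/(3*(z^2 + z - 6))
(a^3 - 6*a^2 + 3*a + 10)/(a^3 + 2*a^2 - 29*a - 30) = (a - 2)/(a + 6)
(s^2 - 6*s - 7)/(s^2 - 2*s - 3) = (s - 7)/(s - 3)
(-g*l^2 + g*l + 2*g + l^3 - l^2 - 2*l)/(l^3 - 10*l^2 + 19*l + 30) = (-g*l + 2*g + l^2 - 2*l)/(l^2 - 11*l + 30)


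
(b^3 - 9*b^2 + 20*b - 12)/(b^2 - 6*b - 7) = (-b^3 + 9*b^2 - 20*b + 12)/(-b^2 + 6*b + 7)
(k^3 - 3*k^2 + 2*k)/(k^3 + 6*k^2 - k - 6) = k*(k - 2)/(k^2 + 7*k + 6)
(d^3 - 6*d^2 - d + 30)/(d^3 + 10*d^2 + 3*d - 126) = (d^2 - 3*d - 10)/(d^2 + 13*d + 42)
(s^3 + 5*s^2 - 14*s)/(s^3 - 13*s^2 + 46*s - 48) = s*(s + 7)/(s^2 - 11*s + 24)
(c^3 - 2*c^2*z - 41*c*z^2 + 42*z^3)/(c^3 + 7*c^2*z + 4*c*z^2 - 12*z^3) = (c - 7*z)/(c + 2*z)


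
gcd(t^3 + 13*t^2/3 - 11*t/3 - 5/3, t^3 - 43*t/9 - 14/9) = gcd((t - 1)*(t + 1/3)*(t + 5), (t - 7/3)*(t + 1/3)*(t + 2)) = t + 1/3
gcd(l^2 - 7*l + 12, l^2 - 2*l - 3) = l - 3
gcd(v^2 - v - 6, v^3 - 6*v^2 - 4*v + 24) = v + 2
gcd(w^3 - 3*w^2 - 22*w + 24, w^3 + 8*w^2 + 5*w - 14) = w - 1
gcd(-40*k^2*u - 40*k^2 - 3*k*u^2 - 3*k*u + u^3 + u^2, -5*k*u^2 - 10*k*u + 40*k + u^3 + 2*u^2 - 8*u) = 1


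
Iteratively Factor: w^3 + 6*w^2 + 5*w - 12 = (w + 4)*(w^2 + 2*w - 3) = (w - 1)*(w + 4)*(w + 3)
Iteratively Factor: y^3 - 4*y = (y - 2)*(y^2 + 2*y) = y*(y - 2)*(y + 2)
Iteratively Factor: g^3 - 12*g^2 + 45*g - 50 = (g - 5)*(g^2 - 7*g + 10) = (g - 5)*(g - 2)*(g - 5)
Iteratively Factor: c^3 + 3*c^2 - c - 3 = (c - 1)*(c^2 + 4*c + 3) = (c - 1)*(c + 3)*(c + 1)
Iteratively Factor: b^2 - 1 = (b + 1)*(b - 1)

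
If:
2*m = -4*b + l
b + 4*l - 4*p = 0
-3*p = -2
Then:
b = 8/51 - 8*m/17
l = 2*m/17 + 32/51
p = 2/3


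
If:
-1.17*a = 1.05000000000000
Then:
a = -0.90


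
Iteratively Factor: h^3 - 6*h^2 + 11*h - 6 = (h - 3)*(h^2 - 3*h + 2) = (h - 3)*(h - 2)*(h - 1)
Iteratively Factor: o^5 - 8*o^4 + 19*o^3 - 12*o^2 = (o)*(o^4 - 8*o^3 + 19*o^2 - 12*o) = o*(o - 4)*(o^3 - 4*o^2 + 3*o) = o*(o - 4)*(o - 3)*(o^2 - o) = o^2*(o - 4)*(o - 3)*(o - 1)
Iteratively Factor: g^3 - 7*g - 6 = (g - 3)*(g^2 + 3*g + 2) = (g - 3)*(g + 1)*(g + 2)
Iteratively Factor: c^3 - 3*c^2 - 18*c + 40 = (c - 2)*(c^2 - c - 20) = (c - 2)*(c + 4)*(c - 5)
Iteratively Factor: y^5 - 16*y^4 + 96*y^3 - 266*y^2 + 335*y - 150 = (y - 2)*(y^4 - 14*y^3 + 68*y^2 - 130*y + 75) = (y - 5)*(y - 2)*(y^3 - 9*y^2 + 23*y - 15) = (y - 5)*(y - 3)*(y - 2)*(y^2 - 6*y + 5) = (y - 5)*(y - 3)*(y - 2)*(y - 1)*(y - 5)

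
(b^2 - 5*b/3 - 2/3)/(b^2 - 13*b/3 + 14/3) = (3*b + 1)/(3*b - 7)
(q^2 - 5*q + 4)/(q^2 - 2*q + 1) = (q - 4)/(q - 1)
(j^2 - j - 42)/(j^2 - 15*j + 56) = (j + 6)/(j - 8)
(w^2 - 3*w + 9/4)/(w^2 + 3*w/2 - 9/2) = (w - 3/2)/(w + 3)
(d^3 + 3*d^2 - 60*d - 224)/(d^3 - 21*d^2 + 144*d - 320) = (d^2 + 11*d + 28)/(d^2 - 13*d + 40)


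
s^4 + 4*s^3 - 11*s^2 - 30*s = s*(s - 3)*(s + 2)*(s + 5)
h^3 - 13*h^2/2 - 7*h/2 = h*(h - 7)*(h + 1/2)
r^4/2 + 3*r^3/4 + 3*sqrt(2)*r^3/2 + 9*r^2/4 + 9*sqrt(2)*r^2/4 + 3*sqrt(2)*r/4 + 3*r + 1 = (r/2 + sqrt(2)/2)*(r + 1/2)*(r + 1)*(r + 2*sqrt(2))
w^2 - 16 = (w - 4)*(w + 4)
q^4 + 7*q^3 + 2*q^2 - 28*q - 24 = (q - 2)*(q + 1)*(q + 2)*(q + 6)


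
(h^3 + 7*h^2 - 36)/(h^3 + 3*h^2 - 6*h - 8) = (h^2 + 9*h + 18)/(h^2 + 5*h + 4)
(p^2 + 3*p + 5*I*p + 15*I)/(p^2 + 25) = (p + 3)/(p - 5*I)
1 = 1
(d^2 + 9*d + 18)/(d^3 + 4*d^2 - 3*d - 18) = (d + 6)/(d^2 + d - 6)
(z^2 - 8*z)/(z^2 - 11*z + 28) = z*(z - 8)/(z^2 - 11*z + 28)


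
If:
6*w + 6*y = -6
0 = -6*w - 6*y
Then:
No Solution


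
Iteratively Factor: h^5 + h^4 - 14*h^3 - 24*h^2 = (h - 4)*(h^4 + 5*h^3 + 6*h^2) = h*(h - 4)*(h^3 + 5*h^2 + 6*h) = h^2*(h - 4)*(h^2 + 5*h + 6) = h^2*(h - 4)*(h + 2)*(h + 3)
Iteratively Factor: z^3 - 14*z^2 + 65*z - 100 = (z - 5)*(z^2 - 9*z + 20) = (z - 5)^2*(z - 4)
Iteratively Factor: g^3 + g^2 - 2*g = (g + 2)*(g^2 - g) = g*(g + 2)*(g - 1)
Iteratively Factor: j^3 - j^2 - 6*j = (j - 3)*(j^2 + 2*j) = (j - 3)*(j + 2)*(j)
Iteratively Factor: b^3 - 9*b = (b + 3)*(b^2 - 3*b) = b*(b + 3)*(b - 3)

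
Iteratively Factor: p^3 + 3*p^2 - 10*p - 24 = (p + 2)*(p^2 + p - 12) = (p + 2)*(p + 4)*(p - 3)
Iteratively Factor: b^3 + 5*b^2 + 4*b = (b)*(b^2 + 5*b + 4) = b*(b + 1)*(b + 4)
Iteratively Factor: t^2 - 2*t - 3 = (t + 1)*(t - 3)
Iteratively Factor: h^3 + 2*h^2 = (h)*(h^2 + 2*h) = h*(h + 2)*(h)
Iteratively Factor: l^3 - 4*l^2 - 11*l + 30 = (l - 2)*(l^2 - 2*l - 15) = (l - 5)*(l - 2)*(l + 3)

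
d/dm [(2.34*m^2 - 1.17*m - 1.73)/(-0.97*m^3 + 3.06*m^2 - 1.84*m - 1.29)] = (2.2698*m^4 - 2.2698*m^3 - 5.7597*m^2 + 4.5504*m - 1.6739)/(0.9409*m^6 - 5.9364*m^5 + 12.9332*m^4 - 8.7582*m^3 - 4.5092*m^2 + 4.7472*m + 1.6641)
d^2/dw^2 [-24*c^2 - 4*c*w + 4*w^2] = 8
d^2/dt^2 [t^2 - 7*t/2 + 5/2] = 2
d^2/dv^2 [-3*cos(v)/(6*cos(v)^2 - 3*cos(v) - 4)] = (-54*(1 - cos(v)^2)^2 - 108*cos(v)^5 - 216*cos(v)^3 - 72*cos(v)^2 + 384*cos(v) - 18)/(-6*cos(v)^2 + 3*cos(v) + 4)^3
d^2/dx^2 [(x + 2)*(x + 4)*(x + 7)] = 6*x + 26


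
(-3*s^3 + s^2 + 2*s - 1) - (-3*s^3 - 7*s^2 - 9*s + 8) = 8*s^2 + 11*s - 9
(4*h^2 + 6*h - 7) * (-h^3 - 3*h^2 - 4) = -4*h^5 - 18*h^4 - 11*h^3 + 5*h^2 - 24*h + 28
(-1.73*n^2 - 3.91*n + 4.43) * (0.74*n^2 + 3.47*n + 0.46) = -1.2802*n^4 - 8.8965*n^3 - 11.0853*n^2 + 13.5735*n + 2.0378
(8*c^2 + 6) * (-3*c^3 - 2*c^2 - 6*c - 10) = -24*c^5 - 16*c^4 - 66*c^3 - 92*c^2 - 36*c - 60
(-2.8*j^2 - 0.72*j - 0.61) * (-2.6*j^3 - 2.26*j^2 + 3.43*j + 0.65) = 7.28*j^5 + 8.2*j^4 - 6.3908*j^3 - 2.911*j^2 - 2.5603*j - 0.3965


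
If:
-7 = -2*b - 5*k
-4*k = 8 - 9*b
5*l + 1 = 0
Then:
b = 68/53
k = 47/53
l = -1/5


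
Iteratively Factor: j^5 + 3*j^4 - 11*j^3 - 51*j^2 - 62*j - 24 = (j + 1)*(j^4 + 2*j^3 - 13*j^2 - 38*j - 24) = (j + 1)^2*(j^3 + j^2 - 14*j - 24) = (j + 1)^2*(j + 2)*(j^2 - j - 12) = (j + 1)^2*(j + 2)*(j + 3)*(j - 4)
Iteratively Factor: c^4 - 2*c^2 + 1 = (c + 1)*(c^3 - c^2 - c + 1) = (c - 1)*(c + 1)*(c^2 - 1) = (c - 1)^2*(c + 1)*(c + 1)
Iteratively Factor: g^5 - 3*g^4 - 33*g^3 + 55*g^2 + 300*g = (g - 5)*(g^4 + 2*g^3 - 23*g^2 - 60*g) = (g - 5)^2*(g^3 + 7*g^2 + 12*g) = (g - 5)^2*(g + 3)*(g^2 + 4*g) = (g - 5)^2*(g + 3)*(g + 4)*(g)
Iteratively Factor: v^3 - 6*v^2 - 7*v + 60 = (v - 4)*(v^2 - 2*v - 15) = (v - 4)*(v + 3)*(v - 5)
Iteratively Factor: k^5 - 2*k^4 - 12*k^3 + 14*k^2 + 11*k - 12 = (k - 4)*(k^4 + 2*k^3 - 4*k^2 - 2*k + 3) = (k - 4)*(k + 3)*(k^3 - k^2 - k + 1) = (k - 4)*(k - 1)*(k + 3)*(k^2 - 1) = (k - 4)*(k - 1)*(k + 1)*(k + 3)*(k - 1)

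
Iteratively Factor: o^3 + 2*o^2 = (o)*(o^2 + 2*o) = o*(o + 2)*(o)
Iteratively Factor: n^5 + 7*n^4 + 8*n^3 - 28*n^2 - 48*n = (n)*(n^4 + 7*n^3 + 8*n^2 - 28*n - 48) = n*(n + 4)*(n^3 + 3*n^2 - 4*n - 12) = n*(n + 3)*(n + 4)*(n^2 - 4) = n*(n - 2)*(n + 3)*(n + 4)*(n + 2)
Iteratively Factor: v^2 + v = (v + 1)*(v)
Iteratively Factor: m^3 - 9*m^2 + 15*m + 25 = (m + 1)*(m^2 - 10*m + 25) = (m - 5)*(m + 1)*(m - 5)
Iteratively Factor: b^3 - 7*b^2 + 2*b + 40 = (b - 4)*(b^2 - 3*b - 10) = (b - 4)*(b + 2)*(b - 5)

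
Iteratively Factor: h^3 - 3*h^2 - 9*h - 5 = (h - 5)*(h^2 + 2*h + 1) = (h - 5)*(h + 1)*(h + 1)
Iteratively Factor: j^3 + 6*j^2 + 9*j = (j + 3)*(j^2 + 3*j) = j*(j + 3)*(j + 3)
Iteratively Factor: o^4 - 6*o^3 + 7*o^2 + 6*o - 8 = (o - 2)*(o^3 - 4*o^2 - o + 4) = (o - 2)*(o + 1)*(o^2 - 5*o + 4) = (o - 2)*(o - 1)*(o + 1)*(o - 4)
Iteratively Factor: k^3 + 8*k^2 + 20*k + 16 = (k + 2)*(k^2 + 6*k + 8) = (k + 2)^2*(k + 4)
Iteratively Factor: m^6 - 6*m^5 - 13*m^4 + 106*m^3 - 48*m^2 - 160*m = (m - 4)*(m^5 - 2*m^4 - 21*m^3 + 22*m^2 + 40*m) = (m - 4)*(m + 1)*(m^4 - 3*m^3 - 18*m^2 + 40*m) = (m - 4)*(m + 1)*(m + 4)*(m^3 - 7*m^2 + 10*m) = (m - 5)*(m - 4)*(m + 1)*(m + 4)*(m^2 - 2*m) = m*(m - 5)*(m - 4)*(m + 1)*(m + 4)*(m - 2)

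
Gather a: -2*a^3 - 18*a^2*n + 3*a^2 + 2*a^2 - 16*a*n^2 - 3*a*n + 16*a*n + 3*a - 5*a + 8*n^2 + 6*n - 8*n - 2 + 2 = -2*a^3 + a^2*(5 - 18*n) + a*(-16*n^2 + 13*n - 2) + 8*n^2 - 2*n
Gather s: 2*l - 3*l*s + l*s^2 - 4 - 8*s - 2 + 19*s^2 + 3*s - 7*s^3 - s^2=2*l - 7*s^3 + s^2*(l + 18) + s*(-3*l - 5) - 6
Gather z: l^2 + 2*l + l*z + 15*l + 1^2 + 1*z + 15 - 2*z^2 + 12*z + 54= l^2 + 17*l - 2*z^2 + z*(l + 13) + 70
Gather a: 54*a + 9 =54*a + 9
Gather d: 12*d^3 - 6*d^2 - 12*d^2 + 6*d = 12*d^3 - 18*d^2 + 6*d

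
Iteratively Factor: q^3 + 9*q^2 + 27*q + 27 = (q + 3)*(q^2 + 6*q + 9) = (q + 3)^2*(q + 3)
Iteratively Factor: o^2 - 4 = (o + 2)*(o - 2)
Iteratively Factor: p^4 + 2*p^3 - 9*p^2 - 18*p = (p)*(p^3 + 2*p^2 - 9*p - 18) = p*(p + 2)*(p^2 - 9) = p*(p + 2)*(p + 3)*(p - 3)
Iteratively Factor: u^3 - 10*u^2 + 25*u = (u)*(u^2 - 10*u + 25) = u*(u - 5)*(u - 5)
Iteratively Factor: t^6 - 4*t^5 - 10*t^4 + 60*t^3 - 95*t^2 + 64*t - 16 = (t - 1)*(t^5 - 3*t^4 - 13*t^3 + 47*t^2 - 48*t + 16) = (t - 1)^2*(t^4 - 2*t^3 - 15*t^2 + 32*t - 16) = (t - 1)^3*(t^3 - t^2 - 16*t + 16) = (t - 4)*(t - 1)^3*(t^2 + 3*t - 4) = (t - 4)*(t - 1)^3*(t + 4)*(t - 1)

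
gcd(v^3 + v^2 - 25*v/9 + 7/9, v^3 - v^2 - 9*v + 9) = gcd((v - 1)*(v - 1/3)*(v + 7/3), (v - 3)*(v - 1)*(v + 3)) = v - 1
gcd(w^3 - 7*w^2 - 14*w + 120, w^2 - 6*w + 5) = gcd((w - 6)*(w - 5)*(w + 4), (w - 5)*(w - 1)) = w - 5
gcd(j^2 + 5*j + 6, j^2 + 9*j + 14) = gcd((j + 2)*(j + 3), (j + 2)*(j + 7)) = j + 2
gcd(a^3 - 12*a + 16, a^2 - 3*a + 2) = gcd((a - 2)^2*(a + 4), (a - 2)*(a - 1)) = a - 2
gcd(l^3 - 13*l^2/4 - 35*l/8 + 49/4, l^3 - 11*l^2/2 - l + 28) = l^2 - 3*l/2 - 7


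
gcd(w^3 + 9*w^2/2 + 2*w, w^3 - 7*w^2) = w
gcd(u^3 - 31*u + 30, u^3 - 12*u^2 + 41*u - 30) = u^2 - 6*u + 5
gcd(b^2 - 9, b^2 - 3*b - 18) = b + 3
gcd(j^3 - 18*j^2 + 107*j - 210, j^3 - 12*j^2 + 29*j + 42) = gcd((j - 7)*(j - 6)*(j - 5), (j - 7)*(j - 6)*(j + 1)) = j^2 - 13*j + 42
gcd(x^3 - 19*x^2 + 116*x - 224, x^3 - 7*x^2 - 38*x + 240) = x - 8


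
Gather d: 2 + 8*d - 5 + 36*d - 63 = 44*d - 66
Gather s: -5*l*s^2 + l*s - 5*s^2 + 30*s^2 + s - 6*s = s^2*(25 - 5*l) + s*(l - 5)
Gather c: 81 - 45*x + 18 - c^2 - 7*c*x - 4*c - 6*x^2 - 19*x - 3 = -c^2 + c*(-7*x - 4) - 6*x^2 - 64*x + 96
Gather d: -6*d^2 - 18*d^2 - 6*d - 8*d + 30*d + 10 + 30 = -24*d^2 + 16*d + 40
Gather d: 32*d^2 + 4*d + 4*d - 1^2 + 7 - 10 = 32*d^2 + 8*d - 4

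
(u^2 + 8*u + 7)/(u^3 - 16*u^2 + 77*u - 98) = (u^2 + 8*u + 7)/(u^3 - 16*u^2 + 77*u - 98)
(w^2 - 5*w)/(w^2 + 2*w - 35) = w/(w + 7)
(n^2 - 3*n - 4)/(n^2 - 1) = (n - 4)/(n - 1)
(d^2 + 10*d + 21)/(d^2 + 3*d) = (d + 7)/d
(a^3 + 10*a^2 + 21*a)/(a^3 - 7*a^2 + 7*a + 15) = a*(a^2 + 10*a + 21)/(a^3 - 7*a^2 + 7*a + 15)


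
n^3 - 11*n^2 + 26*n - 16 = (n - 8)*(n - 2)*(n - 1)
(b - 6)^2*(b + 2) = b^3 - 10*b^2 + 12*b + 72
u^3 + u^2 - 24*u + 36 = (u - 3)*(u - 2)*(u + 6)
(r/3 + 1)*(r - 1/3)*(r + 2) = r^3/3 + 14*r^2/9 + 13*r/9 - 2/3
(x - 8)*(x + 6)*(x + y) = x^3 + x^2*y - 2*x^2 - 2*x*y - 48*x - 48*y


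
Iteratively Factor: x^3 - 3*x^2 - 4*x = (x - 4)*(x^2 + x) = x*(x - 4)*(x + 1)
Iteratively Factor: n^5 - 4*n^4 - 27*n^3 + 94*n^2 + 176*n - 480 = (n - 2)*(n^4 - 2*n^3 - 31*n^2 + 32*n + 240) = (n - 4)*(n - 2)*(n^3 + 2*n^2 - 23*n - 60) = (n - 4)*(n - 2)*(n + 4)*(n^2 - 2*n - 15) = (n - 5)*(n - 4)*(n - 2)*(n + 4)*(n + 3)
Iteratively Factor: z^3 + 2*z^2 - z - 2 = (z + 2)*(z^2 - 1) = (z + 1)*(z + 2)*(z - 1)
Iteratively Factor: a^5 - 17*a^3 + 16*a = (a - 1)*(a^4 + a^3 - 16*a^2 - 16*a) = a*(a - 1)*(a^3 + a^2 - 16*a - 16) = a*(a - 1)*(a + 4)*(a^2 - 3*a - 4) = a*(a - 4)*(a - 1)*(a + 4)*(a + 1)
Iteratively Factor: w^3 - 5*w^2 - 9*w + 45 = (w - 3)*(w^2 - 2*w - 15) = (w - 5)*(w - 3)*(w + 3)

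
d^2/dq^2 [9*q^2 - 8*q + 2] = 18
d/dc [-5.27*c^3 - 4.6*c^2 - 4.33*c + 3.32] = -15.81*c^2 - 9.2*c - 4.33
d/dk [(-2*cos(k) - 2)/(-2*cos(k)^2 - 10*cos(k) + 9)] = 2*(4*cos(k) + cos(2*k) + 20)*sin(k)/(10*cos(k) + cos(2*k) - 8)^2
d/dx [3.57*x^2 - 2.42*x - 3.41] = 7.14*x - 2.42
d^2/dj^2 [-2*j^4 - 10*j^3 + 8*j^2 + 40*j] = -24*j^2 - 60*j + 16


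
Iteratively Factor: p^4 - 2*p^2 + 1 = (p + 1)*(p^3 - p^2 - p + 1) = (p - 1)*(p + 1)*(p^2 - 1) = (p - 1)*(p + 1)^2*(p - 1)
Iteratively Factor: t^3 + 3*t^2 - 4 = (t + 2)*(t^2 + t - 2) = (t - 1)*(t + 2)*(t + 2)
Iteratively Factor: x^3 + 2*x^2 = (x)*(x^2 + 2*x) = x^2*(x + 2)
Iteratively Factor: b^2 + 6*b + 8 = (b + 2)*(b + 4)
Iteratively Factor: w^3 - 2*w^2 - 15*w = (w + 3)*(w^2 - 5*w) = (w - 5)*(w + 3)*(w)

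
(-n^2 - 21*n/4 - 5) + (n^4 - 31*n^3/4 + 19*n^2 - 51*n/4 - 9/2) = n^4 - 31*n^3/4 + 18*n^2 - 18*n - 19/2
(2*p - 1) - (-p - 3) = 3*p + 2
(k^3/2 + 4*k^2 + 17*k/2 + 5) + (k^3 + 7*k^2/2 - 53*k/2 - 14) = 3*k^3/2 + 15*k^2/2 - 18*k - 9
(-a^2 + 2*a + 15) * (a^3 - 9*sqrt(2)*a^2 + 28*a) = -a^5 + 2*a^4 + 9*sqrt(2)*a^4 - 18*sqrt(2)*a^3 - 13*a^3 - 135*sqrt(2)*a^2 + 56*a^2 + 420*a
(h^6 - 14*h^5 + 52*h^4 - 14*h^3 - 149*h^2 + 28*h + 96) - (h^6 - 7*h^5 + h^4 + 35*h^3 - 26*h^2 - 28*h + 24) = -7*h^5 + 51*h^4 - 49*h^3 - 123*h^2 + 56*h + 72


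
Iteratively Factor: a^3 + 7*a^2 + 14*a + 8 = (a + 1)*(a^2 + 6*a + 8) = (a + 1)*(a + 4)*(a + 2)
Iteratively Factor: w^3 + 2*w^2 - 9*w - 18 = (w - 3)*(w^2 + 5*w + 6) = (w - 3)*(w + 3)*(w + 2)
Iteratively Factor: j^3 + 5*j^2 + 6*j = (j)*(j^2 + 5*j + 6) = j*(j + 3)*(j + 2)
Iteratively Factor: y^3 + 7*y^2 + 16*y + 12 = (y + 2)*(y^2 + 5*y + 6) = (y + 2)^2*(y + 3)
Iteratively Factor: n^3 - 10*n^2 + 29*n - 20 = (n - 5)*(n^2 - 5*n + 4) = (n - 5)*(n - 4)*(n - 1)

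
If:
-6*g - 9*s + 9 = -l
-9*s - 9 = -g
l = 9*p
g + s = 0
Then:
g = 9/10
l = -117/10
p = -13/10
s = -9/10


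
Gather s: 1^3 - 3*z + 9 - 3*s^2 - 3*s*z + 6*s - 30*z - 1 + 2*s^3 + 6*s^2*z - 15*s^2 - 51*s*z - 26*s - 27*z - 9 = 2*s^3 + s^2*(6*z - 18) + s*(-54*z - 20) - 60*z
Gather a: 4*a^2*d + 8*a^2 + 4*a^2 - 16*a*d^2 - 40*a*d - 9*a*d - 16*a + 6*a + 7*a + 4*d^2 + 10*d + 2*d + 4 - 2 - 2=a^2*(4*d + 12) + a*(-16*d^2 - 49*d - 3) + 4*d^2 + 12*d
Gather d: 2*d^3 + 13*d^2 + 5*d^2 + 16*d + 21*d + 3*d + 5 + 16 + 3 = 2*d^3 + 18*d^2 + 40*d + 24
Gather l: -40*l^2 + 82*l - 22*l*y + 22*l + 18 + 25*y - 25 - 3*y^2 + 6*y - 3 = -40*l^2 + l*(104 - 22*y) - 3*y^2 + 31*y - 10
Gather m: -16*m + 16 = 16 - 16*m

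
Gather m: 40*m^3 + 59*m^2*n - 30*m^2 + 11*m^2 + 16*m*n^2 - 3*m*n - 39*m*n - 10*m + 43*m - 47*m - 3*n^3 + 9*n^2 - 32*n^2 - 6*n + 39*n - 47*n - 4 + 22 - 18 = 40*m^3 + m^2*(59*n - 19) + m*(16*n^2 - 42*n - 14) - 3*n^3 - 23*n^2 - 14*n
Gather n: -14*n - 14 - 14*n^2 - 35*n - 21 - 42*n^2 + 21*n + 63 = -56*n^2 - 28*n + 28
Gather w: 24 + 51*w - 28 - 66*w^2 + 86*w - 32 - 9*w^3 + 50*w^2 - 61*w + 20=-9*w^3 - 16*w^2 + 76*w - 16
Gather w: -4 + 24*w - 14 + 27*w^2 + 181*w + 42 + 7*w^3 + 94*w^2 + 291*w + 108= 7*w^3 + 121*w^2 + 496*w + 132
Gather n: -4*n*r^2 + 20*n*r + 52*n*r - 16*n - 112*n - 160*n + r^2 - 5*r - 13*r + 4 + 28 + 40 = n*(-4*r^2 + 72*r - 288) + r^2 - 18*r + 72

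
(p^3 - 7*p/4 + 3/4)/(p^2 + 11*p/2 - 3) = (2*p^2 + p - 3)/(2*(p + 6))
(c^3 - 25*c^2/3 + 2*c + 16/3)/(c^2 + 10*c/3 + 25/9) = 3*(3*c^3 - 25*c^2 + 6*c + 16)/(9*c^2 + 30*c + 25)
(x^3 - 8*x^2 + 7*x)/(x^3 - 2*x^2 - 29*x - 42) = x*(x - 1)/(x^2 + 5*x + 6)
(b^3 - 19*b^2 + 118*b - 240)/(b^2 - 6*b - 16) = (b^2 - 11*b + 30)/(b + 2)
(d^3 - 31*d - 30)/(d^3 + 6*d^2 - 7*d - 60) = (d^2 - 5*d - 6)/(d^2 + d - 12)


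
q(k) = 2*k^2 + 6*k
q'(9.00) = 42.00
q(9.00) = 216.00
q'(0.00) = 6.00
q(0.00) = 0.00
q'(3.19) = 18.76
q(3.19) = 39.49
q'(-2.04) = -2.16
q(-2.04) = -3.92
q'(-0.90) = 2.40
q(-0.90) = -3.78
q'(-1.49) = 0.04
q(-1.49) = -4.50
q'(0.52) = 8.08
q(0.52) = 3.66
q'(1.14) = 10.56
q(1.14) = 9.44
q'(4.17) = 22.68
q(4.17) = 59.80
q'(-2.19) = -2.76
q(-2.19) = -3.55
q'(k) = 4*k + 6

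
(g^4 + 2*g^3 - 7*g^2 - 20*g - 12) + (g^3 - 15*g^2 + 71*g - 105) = g^4 + 3*g^3 - 22*g^2 + 51*g - 117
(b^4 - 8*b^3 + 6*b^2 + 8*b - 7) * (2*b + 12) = 2*b^5 - 4*b^4 - 84*b^3 + 88*b^2 + 82*b - 84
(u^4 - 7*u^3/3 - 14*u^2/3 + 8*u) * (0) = 0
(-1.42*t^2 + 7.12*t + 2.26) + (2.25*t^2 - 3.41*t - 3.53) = 0.83*t^2 + 3.71*t - 1.27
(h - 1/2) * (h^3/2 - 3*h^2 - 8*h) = h^4/2 - 13*h^3/4 - 13*h^2/2 + 4*h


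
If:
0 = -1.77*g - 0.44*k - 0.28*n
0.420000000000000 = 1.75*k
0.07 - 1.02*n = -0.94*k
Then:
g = -0.11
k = 0.24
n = 0.29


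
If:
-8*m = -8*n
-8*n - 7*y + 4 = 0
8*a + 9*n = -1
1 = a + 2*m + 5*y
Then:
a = -143/271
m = 97/271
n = 97/271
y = 44/271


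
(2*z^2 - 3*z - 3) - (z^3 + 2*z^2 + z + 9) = -z^3 - 4*z - 12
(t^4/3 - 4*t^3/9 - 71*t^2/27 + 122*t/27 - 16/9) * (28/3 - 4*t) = -4*t^5/3 + 44*t^4/9 + 172*t^3/27 - 3452*t^2/81 + 3992*t/81 - 448/27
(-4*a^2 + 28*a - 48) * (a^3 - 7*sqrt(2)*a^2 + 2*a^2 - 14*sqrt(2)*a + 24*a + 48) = -4*a^5 + 20*a^4 + 28*sqrt(2)*a^4 - 140*sqrt(2)*a^3 - 88*a^3 - 56*sqrt(2)*a^2 + 384*a^2 + 192*a + 672*sqrt(2)*a - 2304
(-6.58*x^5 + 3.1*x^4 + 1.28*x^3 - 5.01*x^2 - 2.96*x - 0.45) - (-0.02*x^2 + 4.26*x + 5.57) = -6.58*x^5 + 3.1*x^4 + 1.28*x^3 - 4.99*x^2 - 7.22*x - 6.02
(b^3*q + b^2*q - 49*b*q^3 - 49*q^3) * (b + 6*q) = b^4*q + 6*b^3*q^2 + b^3*q - 49*b^2*q^3 + 6*b^2*q^2 - 294*b*q^4 - 49*b*q^3 - 294*q^4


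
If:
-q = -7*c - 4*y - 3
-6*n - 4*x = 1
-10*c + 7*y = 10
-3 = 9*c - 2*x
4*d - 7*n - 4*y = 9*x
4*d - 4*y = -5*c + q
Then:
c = 142/495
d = 9049/1980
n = -223/110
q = 6119/495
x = 307/110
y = 182/99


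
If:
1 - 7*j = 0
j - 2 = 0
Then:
No Solution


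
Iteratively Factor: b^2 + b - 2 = (b - 1)*(b + 2)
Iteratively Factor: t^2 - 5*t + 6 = (t - 2)*(t - 3)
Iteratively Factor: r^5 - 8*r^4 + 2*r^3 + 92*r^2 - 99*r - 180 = (r - 4)*(r^4 - 4*r^3 - 14*r^2 + 36*r + 45) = (r - 5)*(r - 4)*(r^3 + r^2 - 9*r - 9) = (r - 5)*(r - 4)*(r + 1)*(r^2 - 9) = (r - 5)*(r - 4)*(r - 3)*(r + 1)*(r + 3)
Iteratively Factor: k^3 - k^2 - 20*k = (k + 4)*(k^2 - 5*k) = (k - 5)*(k + 4)*(k)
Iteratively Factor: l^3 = (l)*(l^2) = l^2*(l)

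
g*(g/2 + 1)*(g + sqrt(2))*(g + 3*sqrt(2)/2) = g^4/2 + g^3 + 5*sqrt(2)*g^3/4 + 3*g^2/2 + 5*sqrt(2)*g^2/2 + 3*g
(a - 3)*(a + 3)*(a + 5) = a^3 + 5*a^2 - 9*a - 45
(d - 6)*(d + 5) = d^2 - d - 30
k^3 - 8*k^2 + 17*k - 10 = (k - 5)*(k - 2)*(k - 1)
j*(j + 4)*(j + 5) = j^3 + 9*j^2 + 20*j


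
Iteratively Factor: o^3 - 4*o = (o + 2)*(o^2 - 2*o) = (o - 2)*(o + 2)*(o)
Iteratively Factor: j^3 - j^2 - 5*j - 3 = (j + 1)*(j^2 - 2*j - 3) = (j - 3)*(j + 1)*(j + 1)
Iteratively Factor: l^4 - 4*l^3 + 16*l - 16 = (l - 2)*(l^3 - 2*l^2 - 4*l + 8) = (l - 2)^2*(l^2 - 4) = (l - 2)^3*(l + 2)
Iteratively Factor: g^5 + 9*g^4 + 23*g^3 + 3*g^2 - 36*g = (g)*(g^4 + 9*g^3 + 23*g^2 + 3*g - 36) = g*(g + 4)*(g^3 + 5*g^2 + 3*g - 9) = g*(g + 3)*(g + 4)*(g^2 + 2*g - 3) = g*(g - 1)*(g + 3)*(g + 4)*(g + 3)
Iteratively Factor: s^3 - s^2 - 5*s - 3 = (s - 3)*(s^2 + 2*s + 1) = (s - 3)*(s + 1)*(s + 1)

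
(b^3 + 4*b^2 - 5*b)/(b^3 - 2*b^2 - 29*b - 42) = b*(-b^2 - 4*b + 5)/(-b^3 + 2*b^2 + 29*b + 42)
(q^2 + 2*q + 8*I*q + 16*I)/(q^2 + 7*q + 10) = (q + 8*I)/(q + 5)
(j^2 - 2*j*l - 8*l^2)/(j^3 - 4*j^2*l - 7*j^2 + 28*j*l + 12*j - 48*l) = (j + 2*l)/(j^2 - 7*j + 12)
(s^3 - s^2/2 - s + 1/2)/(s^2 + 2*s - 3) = (2*s^2 + s - 1)/(2*(s + 3))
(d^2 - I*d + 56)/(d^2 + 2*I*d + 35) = (d - 8*I)/(d - 5*I)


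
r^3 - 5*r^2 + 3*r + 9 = (r - 3)^2*(r + 1)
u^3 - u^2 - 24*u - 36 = (u - 6)*(u + 2)*(u + 3)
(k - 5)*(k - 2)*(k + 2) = k^3 - 5*k^2 - 4*k + 20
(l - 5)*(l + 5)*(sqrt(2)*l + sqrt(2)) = sqrt(2)*l^3 + sqrt(2)*l^2 - 25*sqrt(2)*l - 25*sqrt(2)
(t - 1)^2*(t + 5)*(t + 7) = t^4 + 10*t^3 + 12*t^2 - 58*t + 35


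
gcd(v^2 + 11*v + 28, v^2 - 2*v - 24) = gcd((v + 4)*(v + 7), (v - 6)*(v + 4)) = v + 4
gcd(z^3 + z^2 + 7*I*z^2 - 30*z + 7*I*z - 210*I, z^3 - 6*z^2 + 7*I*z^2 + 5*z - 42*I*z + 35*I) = z^2 + z*(-5 + 7*I) - 35*I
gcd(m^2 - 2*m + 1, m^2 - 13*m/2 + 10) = 1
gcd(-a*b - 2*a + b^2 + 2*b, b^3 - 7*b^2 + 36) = b + 2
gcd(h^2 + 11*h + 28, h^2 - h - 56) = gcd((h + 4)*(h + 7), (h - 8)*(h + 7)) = h + 7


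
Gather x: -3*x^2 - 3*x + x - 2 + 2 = -3*x^2 - 2*x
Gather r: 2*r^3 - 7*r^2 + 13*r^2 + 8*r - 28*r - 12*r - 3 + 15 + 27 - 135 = 2*r^3 + 6*r^2 - 32*r - 96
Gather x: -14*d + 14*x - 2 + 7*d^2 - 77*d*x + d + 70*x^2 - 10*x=7*d^2 - 13*d + 70*x^2 + x*(4 - 77*d) - 2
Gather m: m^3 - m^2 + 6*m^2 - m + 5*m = m^3 + 5*m^2 + 4*m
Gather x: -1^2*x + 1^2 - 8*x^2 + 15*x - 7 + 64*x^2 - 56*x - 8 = 56*x^2 - 42*x - 14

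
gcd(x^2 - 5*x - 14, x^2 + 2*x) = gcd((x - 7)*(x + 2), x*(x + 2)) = x + 2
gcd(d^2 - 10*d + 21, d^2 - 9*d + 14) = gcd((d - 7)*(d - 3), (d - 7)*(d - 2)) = d - 7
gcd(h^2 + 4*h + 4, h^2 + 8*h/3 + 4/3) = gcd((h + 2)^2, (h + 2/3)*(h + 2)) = h + 2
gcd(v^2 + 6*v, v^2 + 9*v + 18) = v + 6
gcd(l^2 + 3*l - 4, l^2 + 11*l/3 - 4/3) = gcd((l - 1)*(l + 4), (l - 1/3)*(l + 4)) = l + 4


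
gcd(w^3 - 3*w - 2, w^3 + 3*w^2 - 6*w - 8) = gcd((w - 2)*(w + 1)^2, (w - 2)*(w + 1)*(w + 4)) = w^2 - w - 2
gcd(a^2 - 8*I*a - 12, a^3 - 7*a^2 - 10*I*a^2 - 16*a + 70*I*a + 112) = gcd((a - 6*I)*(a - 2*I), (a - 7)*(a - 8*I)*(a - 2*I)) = a - 2*I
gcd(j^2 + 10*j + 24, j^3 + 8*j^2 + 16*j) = j + 4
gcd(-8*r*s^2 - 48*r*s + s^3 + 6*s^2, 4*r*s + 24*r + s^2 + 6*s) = s + 6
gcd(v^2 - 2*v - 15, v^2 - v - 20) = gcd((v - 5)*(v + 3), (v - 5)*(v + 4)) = v - 5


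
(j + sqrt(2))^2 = j^2 + 2*sqrt(2)*j + 2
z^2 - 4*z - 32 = (z - 8)*(z + 4)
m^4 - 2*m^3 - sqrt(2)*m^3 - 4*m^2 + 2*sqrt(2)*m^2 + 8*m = m*(m - 2)*(m - 2*sqrt(2))*(m + sqrt(2))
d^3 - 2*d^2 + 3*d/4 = d*(d - 3/2)*(d - 1/2)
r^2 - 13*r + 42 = (r - 7)*(r - 6)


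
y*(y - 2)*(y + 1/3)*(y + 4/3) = y^4 - y^3/3 - 26*y^2/9 - 8*y/9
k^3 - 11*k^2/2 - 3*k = k*(k - 6)*(k + 1/2)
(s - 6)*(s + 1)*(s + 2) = s^3 - 3*s^2 - 16*s - 12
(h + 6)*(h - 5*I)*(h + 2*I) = h^3 + 6*h^2 - 3*I*h^2 + 10*h - 18*I*h + 60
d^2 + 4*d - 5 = (d - 1)*(d + 5)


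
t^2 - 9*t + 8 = (t - 8)*(t - 1)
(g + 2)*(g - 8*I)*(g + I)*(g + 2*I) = g^4 + 2*g^3 - 5*I*g^3 + 22*g^2 - 10*I*g^2 + 44*g + 16*I*g + 32*I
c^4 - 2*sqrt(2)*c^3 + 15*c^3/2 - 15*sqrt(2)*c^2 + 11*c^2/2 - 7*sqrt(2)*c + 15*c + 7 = (c + 1/2)*(c + 7)*(c - sqrt(2))^2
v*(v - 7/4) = v^2 - 7*v/4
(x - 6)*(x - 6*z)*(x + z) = x^3 - 5*x^2*z - 6*x^2 - 6*x*z^2 + 30*x*z + 36*z^2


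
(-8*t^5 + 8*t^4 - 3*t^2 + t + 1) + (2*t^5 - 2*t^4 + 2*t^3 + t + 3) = -6*t^5 + 6*t^4 + 2*t^3 - 3*t^2 + 2*t + 4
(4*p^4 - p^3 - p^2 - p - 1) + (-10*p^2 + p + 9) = 4*p^4 - p^3 - 11*p^2 + 8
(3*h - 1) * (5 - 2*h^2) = -6*h^3 + 2*h^2 + 15*h - 5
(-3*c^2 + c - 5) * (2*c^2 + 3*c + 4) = -6*c^4 - 7*c^3 - 19*c^2 - 11*c - 20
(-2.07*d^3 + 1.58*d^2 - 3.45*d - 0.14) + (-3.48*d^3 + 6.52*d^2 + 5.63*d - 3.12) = -5.55*d^3 + 8.1*d^2 + 2.18*d - 3.26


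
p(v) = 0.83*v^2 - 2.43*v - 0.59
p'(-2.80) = -7.08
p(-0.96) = 2.51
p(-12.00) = 148.09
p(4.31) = 4.35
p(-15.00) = 222.61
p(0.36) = -1.36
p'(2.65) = 1.97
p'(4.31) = 4.72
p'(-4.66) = -10.17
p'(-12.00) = -22.35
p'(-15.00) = -27.33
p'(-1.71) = -5.27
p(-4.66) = 28.76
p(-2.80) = 12.72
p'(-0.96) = -4.02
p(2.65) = -1.20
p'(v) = 1.66*v - 2.43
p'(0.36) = -1.83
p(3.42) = 0.81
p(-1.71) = 5.99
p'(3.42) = 3.25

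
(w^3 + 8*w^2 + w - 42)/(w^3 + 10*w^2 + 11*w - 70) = (w + 3)/(w + 5)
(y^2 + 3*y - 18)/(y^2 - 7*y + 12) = (y + 6)/(y - 4)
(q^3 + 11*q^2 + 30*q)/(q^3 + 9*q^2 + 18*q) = (q + 5)/(q + 3)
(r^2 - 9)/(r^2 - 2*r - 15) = (r - 3)/(r - 5)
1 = 1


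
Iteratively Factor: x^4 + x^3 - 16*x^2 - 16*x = (x + 1)*(x^3 - 16*x) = (x - 4)*(x + 1)*(x^2 + 4*x) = (x - 4)*(x + 1)*(x + 4)*(x)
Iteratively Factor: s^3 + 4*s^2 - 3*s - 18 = (s + 3)*(s^2 + s - 6) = (s + 3)^2*(s - 2)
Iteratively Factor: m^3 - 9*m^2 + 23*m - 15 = (m - 1)*(m^2 - 8*m + 15) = (m - 5)*(m - 1)*(m - 3)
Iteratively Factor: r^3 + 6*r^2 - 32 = (r - 2)*(r^2 + 8*r + 16) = (r - 2)*(r + 4)*(r + 4)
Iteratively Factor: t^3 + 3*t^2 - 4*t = (t + 4)*(t^2 - t) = t*(t + 4)*(t - 1)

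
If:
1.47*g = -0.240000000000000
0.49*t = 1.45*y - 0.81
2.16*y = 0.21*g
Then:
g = -0.16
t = -1.70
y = -0.02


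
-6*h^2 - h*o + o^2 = (-3*h + o)*(2*h + o)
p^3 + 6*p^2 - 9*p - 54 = (p - 3)*(p + 3)*(p + 6)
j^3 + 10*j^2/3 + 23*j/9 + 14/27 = (j + 1/3)*(j + 2/3)*(j + 7/3)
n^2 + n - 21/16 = (n - 3/4)*(n + 7/4)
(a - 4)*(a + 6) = a^2 + 2*a - 24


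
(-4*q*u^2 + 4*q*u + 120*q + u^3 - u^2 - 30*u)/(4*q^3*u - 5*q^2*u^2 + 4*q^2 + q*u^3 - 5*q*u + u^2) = (-u^2 + u + 30)/(q^2*u - q*u^2 + q - u)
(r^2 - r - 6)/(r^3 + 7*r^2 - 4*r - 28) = (r - 3)/(r^2 + 5*r - 14)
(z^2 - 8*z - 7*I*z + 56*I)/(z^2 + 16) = (z^2 - 8*z - 7*I*z + 56*I)/(z^2 + 16)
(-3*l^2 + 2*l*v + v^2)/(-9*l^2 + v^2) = (-l + v)/(-3*l + v)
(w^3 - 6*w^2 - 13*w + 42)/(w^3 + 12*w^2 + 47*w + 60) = (w^2 - 9*w + 14)/(w^2 + 9*w + 20)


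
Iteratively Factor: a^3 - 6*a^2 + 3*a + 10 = (a + 1)*(a^2 - 7*a + 10) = (a - 2)*(a + 1)*(a - 5)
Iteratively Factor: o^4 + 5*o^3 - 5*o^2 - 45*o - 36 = (o - 3)*(o^3 + 8*o^2 + 19*o + 12) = (o - 3)*(o + 1)*(o^2 + 7*o + 12) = (o - 3)*(o + 1)*(o + 4)*(o + 3)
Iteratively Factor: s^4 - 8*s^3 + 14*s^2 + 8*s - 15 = (s - 1)*(s^3 - 7*s^2 + 7*s + 15) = (s - 5)*(s - 1)*(s^2 - 2*s - 3) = (s - 5)*(s - 1)*(s + 1)*(s - 3)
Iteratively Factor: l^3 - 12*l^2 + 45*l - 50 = (l - 5)*(l^2 - 7*l + 10) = (l - 5)*(l - 2)*(l - 5)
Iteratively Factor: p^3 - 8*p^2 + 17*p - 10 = (p - 5)*(p^2 - 3*p + 2) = (p - 5)*(p - 1)*(p - 2)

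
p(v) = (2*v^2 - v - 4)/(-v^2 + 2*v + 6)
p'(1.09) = 0.47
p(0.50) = -0.59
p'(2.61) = 3.30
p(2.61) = 1.59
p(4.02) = -11.46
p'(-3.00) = -0.23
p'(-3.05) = -0.21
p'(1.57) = 0.77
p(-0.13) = -0.67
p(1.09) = -0.39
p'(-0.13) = -0.00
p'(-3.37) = -0.12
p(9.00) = -2.61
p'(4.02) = 25.53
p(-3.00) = -1.89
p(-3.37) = -1.83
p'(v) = (2*v - 2)*(2*v^2 - v - 4)/(-v^2 + 2*v + 6)^2 + (4*v - 1)/(-v^2 + 2*v + 6) = (3*v^2 + 16*v + 2)/(v^4 - 4*v^3 - 8*v^2 + 24*v + 36)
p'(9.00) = 0.12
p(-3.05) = -1.88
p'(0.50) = 0.24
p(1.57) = -0.10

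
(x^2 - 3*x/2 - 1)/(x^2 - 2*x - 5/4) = 2*(x - 2)/(2*x - 5)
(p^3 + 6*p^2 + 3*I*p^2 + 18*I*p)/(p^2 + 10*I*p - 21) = p*(p + 6)/(p + 7*I)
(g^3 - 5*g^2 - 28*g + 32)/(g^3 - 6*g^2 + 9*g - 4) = (g^2 - 4*g - 32)/(g^2 - 5*g + 4)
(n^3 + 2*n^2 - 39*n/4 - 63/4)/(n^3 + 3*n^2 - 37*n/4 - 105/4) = (2*n + 3)/(2*n + 5)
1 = 1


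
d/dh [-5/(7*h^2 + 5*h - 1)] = 5*(14*h + 5)/(7*h^2 + 5*h - 1)^2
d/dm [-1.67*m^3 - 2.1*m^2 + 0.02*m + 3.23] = -5.01*m^2 - 4.2*m + 0.02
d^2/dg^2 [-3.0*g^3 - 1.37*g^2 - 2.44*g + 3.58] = -18.0*g - 2.74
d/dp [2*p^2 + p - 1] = 4*p + 1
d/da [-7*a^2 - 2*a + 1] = -14*a - 2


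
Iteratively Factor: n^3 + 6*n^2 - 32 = (n + 4)*(n^2 + 2*n - 8) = (n - 2)*(n + 4)*(n + 4)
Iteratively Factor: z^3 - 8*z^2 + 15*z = (z - 5)*(z^2 - 3*z) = z*(z - 5)*(z - 3)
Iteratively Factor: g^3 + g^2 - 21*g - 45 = (g + 3)*(g^2 - 2*g - 15) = (g - 5)*(g + 3)*(g + 3)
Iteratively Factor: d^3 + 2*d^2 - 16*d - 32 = (d - 4)*(d^2 + 6*d + 8) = (d - 4)*(d + 4)*(d + 2)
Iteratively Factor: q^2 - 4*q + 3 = (q - 1)*(q - 3)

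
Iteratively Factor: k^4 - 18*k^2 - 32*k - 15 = (k - 5)*(k^3 + 5*k^2 + 7*k + 3) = (k - 5)*(k + 1)*(k^2 + 4*k + 3) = (k - 5)*(k + 1)^2*(k + 3)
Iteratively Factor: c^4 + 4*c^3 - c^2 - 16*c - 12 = (c + 3)*(c^3 + c^2 - 4*c - 4) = (c - 2)*(c + 3)*(c^2 + 3*c + 2) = (c - 2)*(c + 1)*(c + 3)*(c + 2)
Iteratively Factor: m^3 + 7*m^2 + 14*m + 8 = (m + 4)*(m^2 + 3*m + 2) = (m + 2)*(m + 4)*(m + 1)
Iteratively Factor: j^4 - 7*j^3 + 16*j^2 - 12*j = (j - 3)*(j^3 - 4*j^2 + 4*j) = (j - 3)*(j - 2)*(j^2 - 2*j) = (j - 3)*(j - 2)^2*(j)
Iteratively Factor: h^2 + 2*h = (h + 2)*(h)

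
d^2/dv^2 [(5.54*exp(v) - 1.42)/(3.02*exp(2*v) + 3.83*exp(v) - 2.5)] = (50.527016*exp(4*v) - 115.882836*exp(3*v) + 201.688284*exp(2*v) - 10.668338*exp(v) + 21.0285)*exp(v)/(27.543608*exp(6*v) + 104.793396*exp(5*v) + 64.497234*exp(4*v) - 117.317113*exp(3*v) - 53.39175*exp(2*v) + 71.8125*exp(v) - 15.625)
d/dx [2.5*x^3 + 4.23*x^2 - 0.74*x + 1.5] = 7.5*x^2 + 8.46*x - 0.74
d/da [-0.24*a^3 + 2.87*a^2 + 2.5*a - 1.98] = -0.72*a^2 + 5.74*a + 2.5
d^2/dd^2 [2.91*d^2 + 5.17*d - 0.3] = 5.82000000000000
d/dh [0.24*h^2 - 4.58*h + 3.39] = 0.48*h - 4.58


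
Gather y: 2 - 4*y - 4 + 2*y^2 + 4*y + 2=2*y^2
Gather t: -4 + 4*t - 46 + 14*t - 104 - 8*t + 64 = 10*t - 90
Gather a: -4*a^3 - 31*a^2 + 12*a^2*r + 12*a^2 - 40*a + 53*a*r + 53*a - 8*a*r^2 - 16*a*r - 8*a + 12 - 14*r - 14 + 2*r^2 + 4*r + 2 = -4*a^3 + a^2*(12*r - 19) + a*(-8*r^2 + 37*r + 5) + 2*r^2 - 10*r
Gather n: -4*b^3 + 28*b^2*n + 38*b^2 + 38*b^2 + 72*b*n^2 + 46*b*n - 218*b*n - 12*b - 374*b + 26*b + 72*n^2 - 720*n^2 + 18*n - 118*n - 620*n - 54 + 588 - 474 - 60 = -4*b^3 + 76*b^2 - 360*b + n^2*(72*b - 648) + n*(28*b^2 - 172*b - 720)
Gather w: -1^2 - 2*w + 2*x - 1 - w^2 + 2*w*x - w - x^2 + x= -w^2 + w*(2*x - 3) - x^2 + 3*x - 2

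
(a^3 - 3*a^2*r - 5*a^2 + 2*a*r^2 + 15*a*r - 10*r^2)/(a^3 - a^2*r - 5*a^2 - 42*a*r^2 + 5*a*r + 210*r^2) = (-a^2 + 3*a*r - 2*r^2)/(-a^2 + a*r + 42*r^2)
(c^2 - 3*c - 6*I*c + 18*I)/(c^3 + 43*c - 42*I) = (c - 3)/(c^2 + 6*I*c + 7)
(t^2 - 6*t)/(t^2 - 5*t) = (t - 6)/(t - 5)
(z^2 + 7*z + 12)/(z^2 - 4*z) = (z^2 + 7*z + 12)/(z*(z - 4))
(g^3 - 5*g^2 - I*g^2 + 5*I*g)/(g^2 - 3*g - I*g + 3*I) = g*(g - 5)/(g - 3)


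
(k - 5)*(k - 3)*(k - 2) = k^3 - 10*k^2 + 31*k - 30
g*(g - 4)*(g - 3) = g^3 - 7*g^2 + 12*g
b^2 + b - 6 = (b - 2)*(b + 3)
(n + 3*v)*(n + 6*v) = n^2 + 9*n*v + 18*v^2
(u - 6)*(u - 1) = u^2 - 7*u + 6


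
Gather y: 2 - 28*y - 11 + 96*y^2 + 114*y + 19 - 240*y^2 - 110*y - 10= -144*y^2 - 24*y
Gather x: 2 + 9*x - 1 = 9*x + 1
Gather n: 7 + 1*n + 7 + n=2*n + 14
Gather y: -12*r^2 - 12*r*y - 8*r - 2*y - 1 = -12*r^2 - 8*r + y*(-12*r - 2) - 1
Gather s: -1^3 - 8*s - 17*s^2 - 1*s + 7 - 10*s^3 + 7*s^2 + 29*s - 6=-10*s^3 - 10*s^2 + 20*s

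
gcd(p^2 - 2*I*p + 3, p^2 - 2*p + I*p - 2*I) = p + I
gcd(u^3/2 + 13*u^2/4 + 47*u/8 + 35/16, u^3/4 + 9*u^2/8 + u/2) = u + 1/2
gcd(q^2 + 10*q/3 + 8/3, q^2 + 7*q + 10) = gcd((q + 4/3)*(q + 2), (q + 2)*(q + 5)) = q + 2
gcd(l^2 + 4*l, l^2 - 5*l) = l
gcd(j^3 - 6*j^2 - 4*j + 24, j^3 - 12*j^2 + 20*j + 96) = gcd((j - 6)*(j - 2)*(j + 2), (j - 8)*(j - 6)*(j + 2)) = j^2 - 4*j - 12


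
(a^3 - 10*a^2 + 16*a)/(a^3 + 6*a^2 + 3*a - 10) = a*(a^2 - 10*a + 16)/(a^3 + 6*a^2 + 3*a - 10)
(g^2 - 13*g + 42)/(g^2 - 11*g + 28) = (g - 6)/(g - 4)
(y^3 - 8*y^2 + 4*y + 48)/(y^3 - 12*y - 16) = (y - 6)/(y + 2)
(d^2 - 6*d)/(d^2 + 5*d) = (d - 6)/(d + 5)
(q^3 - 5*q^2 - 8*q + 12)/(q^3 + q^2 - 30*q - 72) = (q^2 + q - 2)/(q^2 + 7*q + 12)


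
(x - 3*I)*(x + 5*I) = x^2 + 2*I*x + 15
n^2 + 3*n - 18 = (n - 3)*(n + 6)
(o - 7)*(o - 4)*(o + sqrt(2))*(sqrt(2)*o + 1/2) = sqrt(2)*o^4 - 11*sqrt(2)*o^3 + 5*o^3/2 - 55*o^2/2 + 57*sqrt(2)*o^2/2 - 11*sqrt(2)*o/2 + 70*o + 14*sqrt(2)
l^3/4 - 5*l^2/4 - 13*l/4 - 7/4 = (l/4 + 1/4)*(l - 7)*(l + 1)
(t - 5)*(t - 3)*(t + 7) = t^3 - t^2 - 41*t + 105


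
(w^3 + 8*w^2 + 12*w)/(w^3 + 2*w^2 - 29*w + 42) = w*(w^2 + 8*w + 12)/(w^3 + 2*w^2 - 29*w + 42)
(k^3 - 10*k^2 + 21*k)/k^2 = k - 10 + 21/k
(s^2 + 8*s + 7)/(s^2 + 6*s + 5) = (s + 7)/(s + 5)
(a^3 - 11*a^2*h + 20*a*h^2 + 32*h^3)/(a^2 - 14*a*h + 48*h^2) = (a^2 - 3*a*h - 4*h^2)/(a - 6*h)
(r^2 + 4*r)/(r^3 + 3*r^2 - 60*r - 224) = r/(r^2 - r - 56)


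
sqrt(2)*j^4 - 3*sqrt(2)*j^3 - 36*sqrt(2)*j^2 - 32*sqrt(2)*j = j*(j - 8)*(j + 4)*(sqrt(2)*j + sqrt(2))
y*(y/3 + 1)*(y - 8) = y^3/3 - 5*y^2/3 - 8*y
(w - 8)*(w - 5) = w^2 - 13*w + 40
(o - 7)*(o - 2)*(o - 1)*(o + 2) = o^4 - 8*o^3 + 3*o^2 + 32*o - 28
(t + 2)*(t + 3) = t^2 + 5*t + 6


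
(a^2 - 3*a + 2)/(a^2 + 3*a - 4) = (a - 2)/(a + 4)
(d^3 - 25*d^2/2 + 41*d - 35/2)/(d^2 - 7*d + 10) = (2*d^2 - 15*d + 7)/(2*(d - 2))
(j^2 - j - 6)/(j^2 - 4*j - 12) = (j - 3)/(j - 6)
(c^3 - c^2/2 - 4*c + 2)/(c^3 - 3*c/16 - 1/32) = 16*(c^2 - 4)/(16*c^2 + 8*c + 1)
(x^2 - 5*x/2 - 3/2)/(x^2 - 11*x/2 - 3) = (x - 3)/(x - 6)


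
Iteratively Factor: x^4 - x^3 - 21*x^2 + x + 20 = (x + 1)*(x^3 - 2*x^2 - 19*x + 20) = (x - 1)*(x + 1)*(x^2 - x - 20) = (x - 1)*(x + 1)*(x + 4)*(x - 5)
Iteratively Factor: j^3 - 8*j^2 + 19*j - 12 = (j - 4)*(j^2 - 4*j + 3) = (j - 4)*(j - 3)*(j - 1)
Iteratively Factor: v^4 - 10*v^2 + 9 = (v + 1)*(v^3 - v^2 - 9*v + 9) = (v - 3)*(v + 1)*(v^2 + 2*v - 3) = (v - 3)*(v - 1)*(v + 1)*(v + 3)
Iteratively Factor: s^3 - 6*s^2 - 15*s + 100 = (s + 4)*(s^2 - 10*s + 25) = (s - 5)*(s + 4)*(s - 5)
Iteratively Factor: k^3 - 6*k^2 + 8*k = (k - 2)*(k^2 - 4*k) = k*(k - 2)*(k - 4)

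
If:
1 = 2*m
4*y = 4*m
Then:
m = 1/2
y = 1/2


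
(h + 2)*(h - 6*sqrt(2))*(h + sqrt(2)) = h^3 - 5*sqrt(2)*h^2 + 2*h^2 - 10*sqrt(2)*h - 12*h - 24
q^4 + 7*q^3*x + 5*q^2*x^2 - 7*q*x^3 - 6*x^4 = (q - x)*(q + x)^2*(q + 6*x)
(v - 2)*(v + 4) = v^2 + 2*v - 8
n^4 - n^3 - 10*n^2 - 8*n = n*(n - 4)*(n + 1)*(n + 2)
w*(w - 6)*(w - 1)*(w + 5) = w^4 - 2*w^3 - 29*w^2 + 30*w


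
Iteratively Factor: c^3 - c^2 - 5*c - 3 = (c + 1)*(c^2 - 2*c - 3) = (c - 3)*(c + 1)*(c + 1)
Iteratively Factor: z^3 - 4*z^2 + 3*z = (z - 3)*(z^2 - z) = z*(z - 3)*(z - 1)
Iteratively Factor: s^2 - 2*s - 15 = (s + 3)*(s - 5)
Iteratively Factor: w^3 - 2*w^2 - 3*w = (w + 1)*(w^2 - 3*w) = (w - 3)*(w + 1)*(w)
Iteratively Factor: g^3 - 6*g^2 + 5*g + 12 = (g + 1)*(g^2 - 7*g + 12) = (g - 4)*(g + 1)*(g - 3)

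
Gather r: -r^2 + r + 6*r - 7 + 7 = -r^2 + 7*r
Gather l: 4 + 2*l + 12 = 2*l + 16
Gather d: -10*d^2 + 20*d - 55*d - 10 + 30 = -10*d^2 - 35*d + 20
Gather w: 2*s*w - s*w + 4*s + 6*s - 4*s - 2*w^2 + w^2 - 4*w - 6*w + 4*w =6*s - w^2 + w*(s - 6)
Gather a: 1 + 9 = 10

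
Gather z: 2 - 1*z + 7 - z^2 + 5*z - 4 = -z^2 + 4*z + 5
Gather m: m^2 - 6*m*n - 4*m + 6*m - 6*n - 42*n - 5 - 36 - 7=m^2 + m*(2 - 6*n) - 48*n - 48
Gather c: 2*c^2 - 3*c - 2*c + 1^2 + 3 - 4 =2*c^2 - 5*c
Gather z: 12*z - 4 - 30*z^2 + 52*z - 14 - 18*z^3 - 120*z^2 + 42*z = -18*z^3 - 150*z^2 + 106*z - 18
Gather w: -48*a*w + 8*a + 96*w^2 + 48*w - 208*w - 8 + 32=8*a + 96*w^2 + w*(-48*a - 160) + 24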